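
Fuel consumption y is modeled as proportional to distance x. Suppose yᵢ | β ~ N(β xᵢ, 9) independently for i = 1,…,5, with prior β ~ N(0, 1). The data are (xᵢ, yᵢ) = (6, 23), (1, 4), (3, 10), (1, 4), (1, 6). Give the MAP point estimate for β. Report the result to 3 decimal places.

β̂_MAP = 3.193

log p(β | y) = −Σ(yᵢ − βxᵢ)²/(2·9) − β²/(2·1) + const.
Setting the derivative to zero: Σxᵢ(yᵢ − βxᵢ)/9 − β/1 = 0, so β = Σxᵢyᵢ / (Σxᵢ² + σ²/τ²).
Σxᵢyᵢ = 6·23 + 1·4 + 3·10 + 1·4 + 1·6 = 182; Σxᵢ² = 48; σ²/τ² = 9.
β̂_MAP = 182 / (48 + 9) = 182/57 ≈ 3.193.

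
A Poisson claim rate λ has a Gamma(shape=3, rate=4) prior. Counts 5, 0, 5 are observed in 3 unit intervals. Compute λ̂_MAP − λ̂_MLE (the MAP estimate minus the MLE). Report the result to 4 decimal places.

Σxᵢ = 10. Posterior is Gamma(13, 7); MAP = (13−1)/7 = 12/7 ≈ 1.71429.
MLE = x̄ = 10/3 ≈ 3.33333.
Difference = 12/7 − 10/3 = -34/21 ≈ -1.6190.

MAP − MLE = -1.6190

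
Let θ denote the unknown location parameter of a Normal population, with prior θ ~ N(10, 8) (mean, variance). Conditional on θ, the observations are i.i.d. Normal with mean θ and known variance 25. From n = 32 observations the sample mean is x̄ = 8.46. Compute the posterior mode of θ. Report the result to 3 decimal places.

n = 32, x̄ = 8.46.
For a Normal prior and Normal likelihood with known variance, the posterior is Normal; its mode equals its mean, the precision-weighted average.
Prior precision 1/σ₀² = 1/8 = 0.125; data precision n/σ² = 32/25 = 1.28.
θ̂ = (0.125·10 + 1.28·8.46) / (0.125 + 1.28) = 12.0788/1.405 = 60394/7025 ≈ 8.597.

θ̂_MAP = 8.597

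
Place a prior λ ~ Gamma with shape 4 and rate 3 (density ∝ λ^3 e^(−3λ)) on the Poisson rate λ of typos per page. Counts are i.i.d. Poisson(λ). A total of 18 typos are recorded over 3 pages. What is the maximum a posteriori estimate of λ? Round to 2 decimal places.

Σxᵢ = 18, n = 3.
Posterior ∝ λ^3e^(−3λ) · λ^18e^(−3λ) = λ^21e^(−6λ), i.e. Gamma(shape=22, rate=6).
The mode of a Gamma(a, b) with a ≥ 1 (shape–rate) is (a−1)/b = 21/6 ≈ 3.50.

λ̂_MAP = 3.50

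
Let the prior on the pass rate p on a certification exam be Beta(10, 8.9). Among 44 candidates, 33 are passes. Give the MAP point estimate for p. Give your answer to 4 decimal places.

Prior: Beta(10, 8.9).
Data: 33 successes in 44 trials. The binomial likelihood contributes p^33(1−p)^11, so the posterior is Beta(10+33, 8.9+11) = Beta(43, 19.9).
For Beta(a, b) with a, b > 1 the mode is (a−1)/(a+b−2) = 42/60.9 ≈ 0.6897.

p̂_MAP = 0.6897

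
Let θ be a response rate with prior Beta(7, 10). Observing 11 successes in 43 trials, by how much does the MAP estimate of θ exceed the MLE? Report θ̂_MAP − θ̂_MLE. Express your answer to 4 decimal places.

MAP − MLE = 0.0373

Posterior is Beta(18, 42); MAP = (18−1)/(60−2) = 17/58 ≈ 0.29310.
MLE ignores the prior: θ̂_MLE = k/n = 11/43 ≈ 0.25581.
Difference = 17/58 − 11/43 = 93/2494 ≈ 0.0373.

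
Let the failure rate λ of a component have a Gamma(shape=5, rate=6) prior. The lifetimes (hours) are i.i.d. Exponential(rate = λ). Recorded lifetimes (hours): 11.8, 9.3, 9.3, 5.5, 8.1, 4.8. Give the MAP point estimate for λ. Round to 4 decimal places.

The Exponential(rate=λ) likelihood is ∝ λ^n e^(−λΣtᵢ). Here n = 6 and Σtᵢ = 11.8 + 9.3 + 9.3 + 5.5 + 8.1 + 4.8 = 48.8.
Posterior ∝ λ^4e^(−6λ) · λ^6e^(−48.8λ) = λ^10e^(−54.8λ), i.e. Gamma(11, 54.8).
Mode = (a−1)/b = 10/54.8 ≈ 0.1825.

λ̂_MAP = 0.1825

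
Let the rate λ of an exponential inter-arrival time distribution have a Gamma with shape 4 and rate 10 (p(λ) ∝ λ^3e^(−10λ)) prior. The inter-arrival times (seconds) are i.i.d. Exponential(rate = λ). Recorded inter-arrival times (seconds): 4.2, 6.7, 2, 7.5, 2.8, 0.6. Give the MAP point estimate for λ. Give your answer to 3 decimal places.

λ̂_MAP = 0.266

The Exponential(rate=λ) likelihood is ∝ λ^n e^(−λΣtᵢ). Here n = 6 and Σtᵢ = 4.2 + 6.7 + 2 + 7.5 + 2.8 + 0.6 = 23.8.
Posterior ∝ λ^3e^(−10λ) · λ^6e^(−23.8λ) = λ^9e^(−33.8λ), i.e. Gamma(10, 33.8).
Mode = (a−1)/b = 9/33.8 ≈ 0.266.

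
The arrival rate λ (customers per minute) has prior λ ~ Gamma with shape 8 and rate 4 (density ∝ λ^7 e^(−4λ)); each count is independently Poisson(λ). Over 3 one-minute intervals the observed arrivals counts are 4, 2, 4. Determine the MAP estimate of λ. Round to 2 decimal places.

λ̂_MAP = 2.43

Σxᵢ = 4+2+4 = 10, with n = 3.
Posterior ∝ λ^7e^(−4λ) · λ^10e^(−3λ) = λ^17e^(−7λ), i.e. Gamma(shape=18, rate=7).
The mode of a Gamma(a, b) with a ≥ 1 (shape–rate) is (a−1)/b = 17/7 ≈ 2.43.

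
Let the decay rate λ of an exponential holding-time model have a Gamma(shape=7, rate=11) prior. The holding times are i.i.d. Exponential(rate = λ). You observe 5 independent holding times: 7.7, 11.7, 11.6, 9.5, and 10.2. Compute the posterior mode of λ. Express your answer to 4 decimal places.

λ̂_MAP = 0.1783

The Exponential(rate=λ) likelihood is ∝ λ^n e^(−λΣtᵢ). Here n = 5 and Σtᵢ = 7.7 + 11.7 + 11.6 + 9.5 + 10.2 = 50.7.
Posterior ∝ λ^6e^(−11λ) · λ^5e^(−50.7λ) = λ^11e^(−61.7λ), i.e. Gamma(12, 61.7).
Mode = (a−1)/b = 11/61.7 ≈ 0.1783.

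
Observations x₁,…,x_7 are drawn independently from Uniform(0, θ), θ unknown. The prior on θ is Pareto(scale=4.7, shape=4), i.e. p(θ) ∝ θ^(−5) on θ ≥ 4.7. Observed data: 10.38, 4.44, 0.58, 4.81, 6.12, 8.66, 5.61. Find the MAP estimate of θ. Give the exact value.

The Uniform(0, θ) likelihood is θ^(−n) for θ ≥ max(xᵢ), zero otherwise. Here max(xᵢ) = 10.38.
Posterior ∝ θ^(−5) · θ^(−7) = θ^(−12) on θ ≥ max(4.7, 10.38) = 10.38.
This density is strictly decreasing in θ, so the posterior mode lies at the lower boundary of the support.

θ̂_MAP = 10.38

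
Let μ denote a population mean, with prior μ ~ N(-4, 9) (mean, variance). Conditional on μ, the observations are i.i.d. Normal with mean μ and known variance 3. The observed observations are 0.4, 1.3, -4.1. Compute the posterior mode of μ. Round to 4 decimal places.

μ̂_MAP = -1.1200

n = 3; x̄ = (0.4 + 1.3 + (-4.1))/3 = -2.4/3 = -0.8.
For a Normal prior and Normal likelihood with known variance, the posterior is Normal; its mode equals its mean, the precision-weighted average.
Prior precision 1/σ₀² = 1/9; data precision n/σ² = 3/3 = 1.
μ̂ = ((1/9)·(-4) + 1·(-0.8)) / (1/9 + 1) = (-56/45)/(10/9) = -1.1200.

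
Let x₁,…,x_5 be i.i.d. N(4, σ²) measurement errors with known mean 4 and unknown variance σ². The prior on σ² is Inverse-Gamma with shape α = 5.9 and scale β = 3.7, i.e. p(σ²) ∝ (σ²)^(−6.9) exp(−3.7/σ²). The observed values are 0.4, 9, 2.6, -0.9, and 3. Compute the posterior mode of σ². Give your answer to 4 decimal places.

σ̂²_MAP = 3.8473

Sum of squared deviations about the known mean: SS = (0.4−4)² + (9−4)² + (2.6−4)² + (-0.9−4)² + (3−4)² = 64.93.
The Normal likelihood contributes (σ²)^(−n/2) exp(−SS/(2σ²)), so the posterior is Inverse-Gamma(α + n/2, β + SS/2) = Inverse-Gamma(8.4, 36.165).
The mode of Inverse-Gamma(a, b) is b/(a+1) = 36.165/9.4 ≈ 3.8473.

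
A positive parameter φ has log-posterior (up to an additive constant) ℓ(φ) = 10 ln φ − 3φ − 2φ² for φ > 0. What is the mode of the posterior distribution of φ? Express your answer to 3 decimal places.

φ̂_MAP = 1.250

ℓ'(φ) = 10/φ − 3 − 4φ. Setting this to zero and multiplying by φ: 4φ² + 3φ − 10 = 0.
φ = (−3 + √(3² + 4·4·10)) / (2·4) = (−3 + √169) / 8 = (−3 + 13)/8 = 5/4.
ℓ''(φ) = −10/φ² − 4 < 0, confirming a maximum.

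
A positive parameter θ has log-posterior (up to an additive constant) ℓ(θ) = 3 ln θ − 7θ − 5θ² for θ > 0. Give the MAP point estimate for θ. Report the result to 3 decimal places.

θ̂_MAP = 0.300

ℓ'(θ) = 3/θ − 7 − 10θ. Setting this to zero and multiplying by θ: 10θ² + 7θ − 3 = 0.
θ = (−7 + √(7² + 4·10·3)) / (2·10) = (−7 + √169) / 20 = (−7 + 13)/20 = 3/10.
ℓ''(θ) = −3/θ² − 10 < 0, confirming a maximum.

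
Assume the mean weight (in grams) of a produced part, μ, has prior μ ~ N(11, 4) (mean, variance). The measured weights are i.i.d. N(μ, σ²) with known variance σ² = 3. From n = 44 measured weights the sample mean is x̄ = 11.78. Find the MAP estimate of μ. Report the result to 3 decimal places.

n = 44, x̄ = 11.78.
For a Normal prior and Normal likelihood with known variance, the posterior is Normal; its mode equals its mean, the precision-weighted average.
Prior precision 1/σ₀² = 1/4 = 0.25; data precision n/σ² = 44/3.
μ̂ = (0.25·11 + (44/3)·11.78) / (0.25 + 44/3) = (52657/300)/(179/12) = 52657/4475 ≈ 11.767.

μ̂_MAP = 11.767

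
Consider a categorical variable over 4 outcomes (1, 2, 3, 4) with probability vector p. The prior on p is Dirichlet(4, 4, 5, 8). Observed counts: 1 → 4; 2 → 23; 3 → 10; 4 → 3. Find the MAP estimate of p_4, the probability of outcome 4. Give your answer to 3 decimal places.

The posterior is Dirichlet(αᵢ + nᵢ) = Dirichlet(8, 27, 15, 11).
For a Dirichlet(a₁,…,a_K) with all aᵢ > 1, the mode has j-th component (aⱼ − 1)/(Σaᵢ − K).
Here Σaᵢ = 61 and K = 4, so p_4 = (11 − 1)/(61 − 4) = 10/57 ≈ 0.175.

MAP estimate: 0.175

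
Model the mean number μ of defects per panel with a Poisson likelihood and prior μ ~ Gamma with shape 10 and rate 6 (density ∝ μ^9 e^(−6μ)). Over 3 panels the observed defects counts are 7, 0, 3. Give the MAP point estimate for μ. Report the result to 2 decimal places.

Σxᵢ = 7+0+3 = 10, with n = 3.
Posterior ∝ μ^9e^(−6μ) · μ^10e^(−3μ) = μ^19e^(−9μ), i.e. Gamma(shape=20, rate=9).
The mode of a Gamma(a, b) with a ≥ 1 (shape–rate) is (a−1)/b = 19/9 ≈ 2.11.

μ̂_MAP = 2.11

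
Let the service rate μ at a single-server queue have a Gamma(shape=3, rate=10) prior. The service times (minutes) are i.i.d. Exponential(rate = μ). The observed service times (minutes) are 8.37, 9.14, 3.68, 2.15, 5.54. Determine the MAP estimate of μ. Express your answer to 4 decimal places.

μ̂_MAP = 0.1800

The Exponential(rate=μ) likelihood is ∝ μ^n e^(−μΣtᵢ). Here n = 5 and Σtᵢ = 8.37 + 9.14 + 3.68 + 2.15 + 5.54 = 28.88.
Posterior ∝ μ^2e^(−10μ) · μ^5e^(−28.88μ) = μ^7e^(−38.88μ), i.e. Gamma(8, 38.88).
Mode = (a−1)/b = 7/38.88 ≈ 0.1800.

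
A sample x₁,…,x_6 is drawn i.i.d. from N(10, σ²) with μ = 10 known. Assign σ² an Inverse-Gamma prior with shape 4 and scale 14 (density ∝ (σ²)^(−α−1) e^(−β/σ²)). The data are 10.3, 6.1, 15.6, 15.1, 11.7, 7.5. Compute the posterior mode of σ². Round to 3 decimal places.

Sum of squared deviations about the known mean: SS = (10.3−10)² + (6.1−10)² + (15.6−10)² + (15.1−10)² + (11.7−10)² + (7.5−10)² = 81.81.
The Normal likelihood contributes (σ²)^(−n/2) exp(−SS/(2σ²)), so the posterior is Inverse-Gamma(α + n/2, β + SS/2) = Inverse-Gamma(7, 54.905).
The mode of Inverse-Gamma(a, b) is b/(a+1) = 54.905/8 ≈ 6.863.

σ̂²_MAP = 6.863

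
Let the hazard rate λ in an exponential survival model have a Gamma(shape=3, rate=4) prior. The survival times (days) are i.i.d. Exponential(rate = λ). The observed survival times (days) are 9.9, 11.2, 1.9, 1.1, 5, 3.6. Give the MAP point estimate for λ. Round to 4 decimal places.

The Exponential(rate=λ) likelihood is ∝ λ^n e^(−λΣtᵢ). Here n = 6 and Σtᵢ = 9.9 + 11.2 + 1.9 + 1.1 + 5 + 3.6 = 32.7.
Posterior ∝ λ^2e^(−4λ) · λ^6e^(−32.7λ) = λ^8e^(−36.7λ), i.e. Gamma(9, 36.7).
Mode = (a−1)/b = 8/36.7 ≈ 0.2180.

λ̂_MAP = 0.2180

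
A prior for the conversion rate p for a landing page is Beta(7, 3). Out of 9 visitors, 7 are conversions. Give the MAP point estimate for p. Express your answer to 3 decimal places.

Prior: Beta(7, 3).
Data: 7 successes in 9 trials. The binomial likelihood contributes p^7(1−p)^2, so the posterior is Beta(7+7, 3+2) = Beta(14, 5).
For Beta(a, b) with a, b > 1 the mode is (a−1)/(a+b−2) = 13/17 ≈ 0.765.

p̂_MAP = 0.765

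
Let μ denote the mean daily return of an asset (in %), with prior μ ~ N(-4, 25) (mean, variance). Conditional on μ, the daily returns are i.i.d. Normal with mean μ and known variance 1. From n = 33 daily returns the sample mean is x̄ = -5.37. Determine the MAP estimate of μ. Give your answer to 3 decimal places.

μ̂_MAP = -5.368

n = 33, x̄ = -5.37.
For a Normal prior and Normal likelihood with known variance, the posterior is Normal; its mode equals its mean, the precision-weighted average.
Prior precision 1/σ₀² = 1/25 = 0.04; data precision n/σ² = 33/1 = 33.
μ̂ = (0.04·(-4) + 33·(-5.37)) / (0.04 + 33) = (-177.37)/33.04 = -17737/3304 ≈ -5.368.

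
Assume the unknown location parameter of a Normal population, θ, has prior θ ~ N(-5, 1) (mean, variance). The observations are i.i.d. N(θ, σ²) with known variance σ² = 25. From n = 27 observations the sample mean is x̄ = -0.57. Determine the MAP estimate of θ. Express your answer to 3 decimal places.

n = 27, x̄ = -0.57.
For a Normal prior and Normal likelihood with known variance, the posterior is Normal; its mode equals its mean, the precision-weighted average.
Prior precision 1/σ₀² = 1/1 = 1; data precision n/σ² = 27/25 = 1.08.
θ̂ = (1·(-5) + 1.08·(-0.57)) / (1 + 1.08) = (-5.6156)/2.08 = -14039/5200 ≈ -2.700.

θ̂_MAP = -2.700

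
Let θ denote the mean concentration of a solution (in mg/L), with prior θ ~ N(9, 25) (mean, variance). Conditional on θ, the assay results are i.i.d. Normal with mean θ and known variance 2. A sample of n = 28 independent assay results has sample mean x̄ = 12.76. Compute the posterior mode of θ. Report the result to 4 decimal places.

n = 28, x̄ = 12.76.
For a Normal prior and Normal likelihood with known variance, the posterior is Normal; its mode equals its mean, the precision-weighted average.
Prior precision 1/σ₀² = 1/25 = 0.04; data precision n/σ² = 28/2 = 14.
θ̂ = (0.04·9 + 14·12.76) / (0.04 + 14) = 179/14.04 = 4475/351 ≈ 12.7493.

θ̂_MAP = 12.7493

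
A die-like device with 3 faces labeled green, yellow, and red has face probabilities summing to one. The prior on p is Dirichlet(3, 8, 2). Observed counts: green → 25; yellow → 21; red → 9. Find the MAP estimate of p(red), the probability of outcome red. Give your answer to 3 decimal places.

The posterior is Dirichlet(αᵢ + nᵢ) = Dirichlet(28, 29, 11).
For a Dirichlet(a₁,…,a_K) with all aᵢ > 1, the mode has j-th component (aⱼ − 1)/(Σaᵢ − K).
Here Σaᵢ = 68 and K = 3, so p(red) = (11 − 1)/(68 − 3) = 10/65 ≈ 0.154.

MAP estimate of p(red) = 0.154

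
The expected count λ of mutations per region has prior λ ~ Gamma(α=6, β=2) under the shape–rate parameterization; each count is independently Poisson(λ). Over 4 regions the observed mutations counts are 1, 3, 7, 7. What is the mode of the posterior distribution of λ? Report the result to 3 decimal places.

λ̂_MAP = 3.833

Σxᵢ = 1+3+7+7 = 18, with n = 4.
Posterior ∝ λ^5e^(−2λ) · λ^18e^(−4λ) = λ^23e^(−6λ), i.e. Gamma(shape=24, rate=6).
The mode of a Gamma(a, b) with a ≥ 1 (shape–rate) is (a−1)/b = 23/6 ≈ 3.833.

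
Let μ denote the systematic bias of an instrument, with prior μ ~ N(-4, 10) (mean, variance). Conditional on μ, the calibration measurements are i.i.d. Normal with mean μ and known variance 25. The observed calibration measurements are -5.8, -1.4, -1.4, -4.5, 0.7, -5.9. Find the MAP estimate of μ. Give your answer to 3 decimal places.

n = 6; x̄ = ((-5.8) + (-1.4) + (-1.4) + (-4.5) + 0.7 + (-5.9))/6 = -18.3/6 = -3.05.
For a Normal prior and Normal likelihood with known variance, the posterior is Normal; its mode equals its mean, the precision-weighted average.
Prior precision 1/σ₀² = 1/10 = 0.1; data precision n/σ² = 6/25 = 0.24.
μ̂ = (0.1·(-4) + 0.24·(-3.05)) / (0.1 + 0.24) = (-1.132)/0.34 = -283/85 ≈ -3.329.

μ̂_MAP = -3.329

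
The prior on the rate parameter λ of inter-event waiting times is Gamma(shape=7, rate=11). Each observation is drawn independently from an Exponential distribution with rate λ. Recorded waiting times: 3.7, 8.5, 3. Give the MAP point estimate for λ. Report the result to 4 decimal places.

λ̂_MAP = 0.3435

The Exponential(rate=λ) likelihood is ∝ λ^n e^(−λΣtᵢ). Here n = 3 and Σtᵢ = 3.7 + 8.5 + 3 = 15.2.
Posterior ∝ λ^6e^(−11λ) · λ^3e^(−15.2λ) = λ^9e^(−26.2λ), i.e. Gamma(10, 26.2).
Mode = (a−1)/b = 9/26.2 ≈ 0.3435.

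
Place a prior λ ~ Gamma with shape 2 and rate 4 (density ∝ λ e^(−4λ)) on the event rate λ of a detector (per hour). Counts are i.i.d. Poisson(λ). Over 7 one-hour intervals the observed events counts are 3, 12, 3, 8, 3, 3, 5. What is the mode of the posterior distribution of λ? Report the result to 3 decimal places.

Σxᵢ = 3+12+3+8+3+3+5 = 37, with n = 7.
Posterior ∝ λe^(−4λ) · λ^37e^(−7λ) = λ^38e^(−11λ), i.e. Gamma(shape=39, rate=11).
The mode of a Gamma(a, b) with a ≥ 1 (shape–rate) is (a−1)/b = 38/11 ≈ 3.455.

λ̂_MAP = 3.455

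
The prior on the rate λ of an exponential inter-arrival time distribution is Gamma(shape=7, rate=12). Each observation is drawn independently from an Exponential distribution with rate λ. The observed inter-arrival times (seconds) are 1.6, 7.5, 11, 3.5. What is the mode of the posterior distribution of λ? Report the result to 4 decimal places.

The Exponential(rate=λ) likelihood is ∝ λ^n e^(−λΣtᵢ). Here n = 4 and Σtᵢ = 1.6 + 7.5 + 11 + 3.5 = 23.6.
Posterior ∝ λ^6e^(−12λ) · λ^4e^(−23.6λ) = λ^10e^(−35.6λ), i.e. Gamma(11, 35.6).
Mode = (a−1)/b = 10/35.6 ≈ 0.2809.

λ̂_MAP = 0.2809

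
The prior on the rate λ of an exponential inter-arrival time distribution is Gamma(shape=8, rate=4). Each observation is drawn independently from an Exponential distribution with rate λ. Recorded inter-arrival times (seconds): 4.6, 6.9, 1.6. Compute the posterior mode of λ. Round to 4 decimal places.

λ̂_MAP = 0.5848

The Exponential(rate=λ) likelihood is ∝ λ^n e^(−λΣtᵢ). Here n = 3 and Σtᵢ = 4.6 + 6.9 + 1.6 = 13.1.
Posterior ∝ λ^7e^(−4λ) · λ^3e^(−13.1λ) = λ^10e^(−17.1λ), i.e. Gamma(11, 17.1).
Mode = (a−1)/b = 10/17.1 ≈ 0.5848.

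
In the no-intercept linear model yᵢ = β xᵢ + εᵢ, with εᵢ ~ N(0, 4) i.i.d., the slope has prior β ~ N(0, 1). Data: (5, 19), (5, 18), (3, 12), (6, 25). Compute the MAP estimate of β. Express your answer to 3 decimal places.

log p(β | y) = −Σ(yᵢ − βxᵢ)²/(2·4) − β²/(2·1) + const.
Setting the derivative to zero: Σxᵢ(yᵢ − βxᵢ)/4 − β/1 = 0, so β = Σxᵢyᵢ / (Σxᵢ² + σ²/τ²).
Σxᵢyᵢ = 5·19 + 5·18 + 3·12 + 6·25 = 371; Σxᵢ² = 95; σ²/τ² = 4.
β̂_MAP = 371 / (95 + 4) = 371/99 ≈ 3.747.

β̂_MAP = 3.747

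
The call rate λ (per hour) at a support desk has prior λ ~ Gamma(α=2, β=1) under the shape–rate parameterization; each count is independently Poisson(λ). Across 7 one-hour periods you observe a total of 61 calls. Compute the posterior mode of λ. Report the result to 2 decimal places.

Σxᵢ = 61, n = 7.
Posterior ∝ λe^(−1λ) · λ^61e^(−7λ) = λ^62e^(−8λ), i.e. Gamma(shape=63, rate=8).
The mode of a Gamma(a, b) with a ≥ 1 (shape–rate) is (a−1)/b = 62/8 ≈ 7.75.

λ̂_MAP = 7.75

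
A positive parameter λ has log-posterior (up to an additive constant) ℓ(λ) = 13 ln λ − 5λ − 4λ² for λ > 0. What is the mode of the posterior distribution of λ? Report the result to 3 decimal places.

ℓ'(λ) = 13/λ − 5 − 8λ. Setting this to zero and multiplying by λ: 8λ² + 5λ − 13 = 0.
λ = (−5 + √(5² + 4·8·13)) / (2·8) = (−5 + √441) / 16 = (−5 + 21)/16 = 1.
ℓ''(λ) = −13/λ² − 8 < 0, confirming a maximum.

λ̂_MAP = 1.000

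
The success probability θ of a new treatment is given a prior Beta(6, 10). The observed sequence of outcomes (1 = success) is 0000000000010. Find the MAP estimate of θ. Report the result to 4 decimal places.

θ̂_MAP = 0.2222

Prior: Beta(6, 10).
Data: 1 success in 13 trials (from the sequence). The binomial likelihood contributes θ(1−θ)^12, so the posterior is Beta(6+1, 10+12) = Beta(7, 22).
For Beta(a, b) with a, b > 1 the mode is (a−1)/(a+b−2) = 6/27 ≈ 0.2222.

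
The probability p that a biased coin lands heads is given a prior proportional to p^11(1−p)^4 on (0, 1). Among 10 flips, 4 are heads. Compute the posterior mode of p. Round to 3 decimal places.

p̂_MAP = 0.600

The prior density ∝ p^11(1−p)^4 is the kernel of Beta(12, 5).
Data: 4 successes in 10 trials. The binomial likelihood contributes p^4(1−p)^6, so the posterior is Beta(12+4, 5+6) = Beta(16, 11).
For Beta(a, b) with a, b > 1 the mode is (a−1)/(a+b−2) = 15/25 ≈ 0.600.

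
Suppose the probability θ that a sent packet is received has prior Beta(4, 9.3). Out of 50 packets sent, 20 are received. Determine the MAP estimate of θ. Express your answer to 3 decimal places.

Prior: Beta(4, 9.3).
Data: 20 successes in 50 trials. The binomial likelihood contributes θ^20(1−θ)^30, so the posterior is Beta(4+20, 9.3+30) = Beta(24, 39.3).
For Beta(a, b) with a, b > 1 the mode is (a−1)/(a+b−2) = 23/61.3 ≈ 0.375.

θ̂_MAP = 0.375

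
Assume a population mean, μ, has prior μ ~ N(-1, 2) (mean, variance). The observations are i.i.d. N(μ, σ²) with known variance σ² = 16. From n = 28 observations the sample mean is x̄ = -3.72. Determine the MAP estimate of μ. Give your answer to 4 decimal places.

n = 28, x̄ = -3.72.
For a Normal prior and Normal likelihood with known variance, the posterior is Normal; its mode equals its mean, the precision-weighted average.
Prior precision 1/σ₀² = 1/2 = 0.5; data precision n/σ² = 28/16 = 1.75.
μ̂ = (0.5·(-1) + 1.75·(-3.72)) / (0.5 + 1.75) = (-7.01)/2.25 = -701/225 ≈ -3.1156.

μ̂_MAP = -3.1156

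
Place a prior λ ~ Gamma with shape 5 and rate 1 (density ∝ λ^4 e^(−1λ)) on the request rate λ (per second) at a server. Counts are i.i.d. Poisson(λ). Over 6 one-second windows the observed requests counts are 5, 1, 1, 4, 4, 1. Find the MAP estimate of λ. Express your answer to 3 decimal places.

λ̂_MAP = 2.857

Σxᵢ = 5+1+1+4+4+1 = 16, with n = 6.
Posterior ∝ λ^4e^(−1λ) · λ^16e^(−6λ) = λ^20e^(−7λ), i.e. Gamma(shape=21, rate=7).
The mode of a Gamma(a, b) with a ≥ 1 (shape–rate) is (a−1)/b = 20/7 ≈ 2.857.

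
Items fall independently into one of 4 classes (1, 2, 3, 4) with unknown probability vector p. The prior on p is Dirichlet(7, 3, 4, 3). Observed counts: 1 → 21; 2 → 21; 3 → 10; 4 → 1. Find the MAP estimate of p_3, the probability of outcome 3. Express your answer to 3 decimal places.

MAP estimate: 0.197

The posterior is Dirichlet(αᵢ + nᵢ) = Dirichlet(28, 24, 14, 4).
For a Dirichlet(a₁,…,a_K) with all aᵢ > 1, the mode has j-th component (aⱼ − 1)/(Σaᵢ − K).
Here Σaᵢ = 70 and K = 4, so p_3 = (14 − 1)/(70 − 4) = 13/66 ≈ 0.197.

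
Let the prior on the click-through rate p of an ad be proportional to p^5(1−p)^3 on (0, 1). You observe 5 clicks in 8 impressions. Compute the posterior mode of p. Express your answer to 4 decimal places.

p̂_MAP = 0.6250

The prior density ∝ p^5(1−p)^3 is the kernel of Beta(6, 4).
Data: 5 successes in 8 trials. The binomial likelihood contributes p^5(1−p)^3, so the posterior is Beta(6+5, 4+3) = Beta(11, 7).
For Beta(a, b) with a, b > 1 the mode is (a−1)/(a+b−2) = 10/16 ≈ 0.6250.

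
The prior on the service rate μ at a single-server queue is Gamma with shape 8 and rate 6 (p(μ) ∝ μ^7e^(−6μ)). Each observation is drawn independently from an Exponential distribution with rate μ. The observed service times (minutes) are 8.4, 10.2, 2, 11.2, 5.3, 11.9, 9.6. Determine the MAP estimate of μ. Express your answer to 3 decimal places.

The Exponential(rate=μ) likelihood is ∝ μ^n e^(−μΣtᵢ). Here n = 7 and Σtᵢ = 8.4 + 10.2 + 2 + 11.2 + 5.3 + 11.9 + 9.6 = 58.6.
Posterior ∝ μ^7e^(−6μ) · μ^7e^(−58.6μ) = μ^14e^(−64.6μ), i.e. Gamma(15, 64.6).
Mode = (a−1)/b = 14/64.6 ≈ 0.217.

μ̂_MAP = 0.217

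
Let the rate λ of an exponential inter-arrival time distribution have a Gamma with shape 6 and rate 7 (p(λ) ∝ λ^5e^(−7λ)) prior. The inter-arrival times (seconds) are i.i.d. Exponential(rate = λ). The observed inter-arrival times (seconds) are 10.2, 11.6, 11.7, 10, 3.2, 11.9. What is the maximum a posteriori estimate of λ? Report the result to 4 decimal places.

λ̂_MAP = 0.1677

The Exponential(rate=λ) likelihood is ∝ λ^n e^(−λΣtᵢ). Here n = 6 and Σtᵢ = 10.2 + 11.6 + 11.7 + 10 + 3.2 + 11.9 = 58.6.
Posterior ∝ λ^5e^(−7λ) · λ^6e^(−58.6λ) = λ^11e^(−65.6λ), i.e. Gamma(12, 65.6).
Mode = (a−1)/b = 11/65.6 ≈ 0.1677.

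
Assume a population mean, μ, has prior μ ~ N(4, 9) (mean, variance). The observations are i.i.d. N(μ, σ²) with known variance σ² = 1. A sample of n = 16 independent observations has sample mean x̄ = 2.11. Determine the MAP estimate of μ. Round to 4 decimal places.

n = 16, x̄ = 2.11.
For a Normal prior and Normal likelihood with known variance, the posterior is Normal; its mode equals its mean, the precision-weighted average.
Prior precision 1/σ₀² = 1/9; data precision n/σ² = 16/1 = 16.
μ̂ = ((1/9)·4 + 16·2.11) / (1/9 + 16) = (7696/225)/(145/9) = 7696/3625 ≈ 2.1230.

μ̂_MAP = 2.1230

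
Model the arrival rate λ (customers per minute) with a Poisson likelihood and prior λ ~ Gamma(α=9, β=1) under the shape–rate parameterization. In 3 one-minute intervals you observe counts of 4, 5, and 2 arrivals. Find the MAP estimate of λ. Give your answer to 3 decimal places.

Σxᵢ = 4+5+2 = 11, with n = 3.
Posterior ∝ λ^8e^(−1λ) · λ^11e^(−3λ) = λ^19e^(−4λ), i.e. Gamma(shape=20, rate=4).
The mode of a Gamma(a, b) with a ≥ 1 (shape–rate) is (a−1)/b = 19/4 ≈ 4.750.

λ̂_MAP = 4.750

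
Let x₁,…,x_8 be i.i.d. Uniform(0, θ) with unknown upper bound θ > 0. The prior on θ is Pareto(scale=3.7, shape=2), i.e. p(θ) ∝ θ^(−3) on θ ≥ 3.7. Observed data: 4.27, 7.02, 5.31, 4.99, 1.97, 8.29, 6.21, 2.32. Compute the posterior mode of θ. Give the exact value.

The Uniform(0, θ) likelihood is θ^(−n) for θ ≥ max(xᵢ), zero otherwise. Here max(xᵢ) = 8.29.
Posterior ∝ θ^(−3) · θ^(−8) = θ^(−11) on θ ≥ max(3.7, 8.29) = 8.29.
This density is strictly decreasing in θ, so the posterior mode lies at the lower boundary of the support.

θ̂_MAP = 8.29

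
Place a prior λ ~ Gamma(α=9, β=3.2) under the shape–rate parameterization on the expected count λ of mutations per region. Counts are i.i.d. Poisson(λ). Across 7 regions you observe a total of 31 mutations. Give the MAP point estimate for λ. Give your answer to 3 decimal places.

λ̂_MAP = 3.824

Σxᵢ = 31, n = 7.
Posterior ∝ λ^8e^(−3.2λ) · λ^31e^(−7λ) = λ^39e^(−10.2λ), i.e. Gamma(shape=40, rate=10.2).
The mode of a Gamma(a, b) with a ≥ 1 (shape–rate) is (a−1)/b = 39/10.2 ≈ 3.824.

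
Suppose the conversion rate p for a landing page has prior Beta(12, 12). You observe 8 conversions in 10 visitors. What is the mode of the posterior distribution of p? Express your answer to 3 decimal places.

p̂_MAP = 0.594

Prior: Beta(12, 12).
Data: 8 successes in 10 trials. The binomial likelihood contributes p^8(1−p)^2, so the posterior is Beta(12+8, 12+2) = Beta(20, 14).
For Beta(a, b) with a, b > 1 the mode is (a−1)/(a+b−2) = 19/32 ≈ 0.594.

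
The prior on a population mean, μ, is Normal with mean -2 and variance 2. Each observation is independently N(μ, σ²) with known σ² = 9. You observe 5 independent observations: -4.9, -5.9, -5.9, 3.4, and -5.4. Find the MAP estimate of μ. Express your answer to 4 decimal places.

μ̂_MAP = -2.9158

n = 5; x̄ = ((-4.9) + (-5.9) + (-5.9) + 3.4 + (-5.4))/5 = -18.7/5 = -3.74.
For a Normal prior and Normal likelihood with known variance, the posterior is Normal; its mode equals its mean, the precision-weighted average.
Prior precision 1/σ₀² = 1/2 = 0.5; data precision n/σ² = 5/9.
μ̂ = (0.5·(-2) + (5/9)·(-3.74)) / (0.5 + 5/9) = (-277/90)/(19/18) = -277/95 ≈ -2.9158.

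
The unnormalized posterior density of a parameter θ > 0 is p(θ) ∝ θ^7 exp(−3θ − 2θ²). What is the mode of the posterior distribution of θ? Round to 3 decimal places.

θ̂_MAP = 1.000

ℓ'(θ) = 7/θ − 3 − 4θ. Setting this to zero and multiplying by θ: 4θ² + 3θ − 7 = 0.
θ = (−3 + √(3² + 4·4·7)) / (2·4) = (−3 + √121) / 8 = (−3 + 11)/8 = 1.
ℓ''(θ) = −7/θ² − 4 < 0, confirming a maximum.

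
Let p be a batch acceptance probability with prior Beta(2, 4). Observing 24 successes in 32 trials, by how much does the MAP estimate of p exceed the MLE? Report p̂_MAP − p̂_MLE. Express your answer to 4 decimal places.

MAP − MLE = -0.0556

Posterior is Beta(26, 12); MAP = (26−1)/(38−2) = 25/36 ≈ 0.69444.
MLE ignores the prior: p̂_MLE = k/n = 24/32 ≈ 0.75000.
Difference = 25/36 − 24/32 = -1/18 ≈ -0.0556.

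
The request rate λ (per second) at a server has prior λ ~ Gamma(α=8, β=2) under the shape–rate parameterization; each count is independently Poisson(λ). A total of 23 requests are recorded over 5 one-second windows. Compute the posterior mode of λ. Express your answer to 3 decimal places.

Σxᵢ = 23, n = 5.
Posterior ∝ λ^7e^(−2λ) · λ^23e^(−5λ) = λ^30e^(−7λ), i.e. Gamma(shape=31, rate=7).
The mode of a Gamma(a, b) with a ≥ 1 (shape–rate) is (a−1)/b = 30/7 ≈ 4.286.

λ̂_MAP = 4.286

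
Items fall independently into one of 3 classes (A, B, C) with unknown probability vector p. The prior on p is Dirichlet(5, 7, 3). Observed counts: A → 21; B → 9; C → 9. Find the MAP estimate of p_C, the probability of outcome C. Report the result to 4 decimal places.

The posterior is Dirichlet(αᵢ + nᵢ) = Dirichlet(26, 16, 12).
For a Dirichlet(a₁,…,a_K) with all aᵢ > 1, the mode has j-th component (aⱼ − 1)/(Σaᵢ − K).
Here Σaᵢ = 54 and K = 3, so p_C = (12 − 1)/(54 − 3) = 11/51 ≈ 0.2157.

MAP estimate of p_C = 0.2157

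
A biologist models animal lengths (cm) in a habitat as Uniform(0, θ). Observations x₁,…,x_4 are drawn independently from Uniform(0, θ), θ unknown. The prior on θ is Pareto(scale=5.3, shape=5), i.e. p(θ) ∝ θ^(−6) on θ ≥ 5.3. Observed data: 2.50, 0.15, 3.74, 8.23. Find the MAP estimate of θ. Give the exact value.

The Uniform(0, θ) likelihood is θ^(−n) for θ ≥ max(xᵢ), zero otherwise. Here max(xᵢ) = 8.23.
Posterior ∝ θ^(−6) · θ^(−4) = θ^(−10) on θ ≥ max(5.3, 8.23) = 8.23.
This density is strictly decreasing in θ, so the posterior mode lies at the lower boundary of the support.

θ̂_MAP = 8.23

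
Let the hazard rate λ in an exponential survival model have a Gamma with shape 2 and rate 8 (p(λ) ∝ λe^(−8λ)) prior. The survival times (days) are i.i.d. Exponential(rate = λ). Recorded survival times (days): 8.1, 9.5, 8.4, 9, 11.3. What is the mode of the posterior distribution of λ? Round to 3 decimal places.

λ̂_MAP = 0.110

The Exponential(rate=λ) likelihood is ∝ λ^n e^(−λΣtᵢ). Here n = 5 and Σtᵢ = 8.1 + 9.5 + 8.4 + 9 + 11.3 = 46.3.
Posterior ∝ λe^(−8λ) · λ^5e^(−46.3λ) = λ^6e^(−54.3λ), i.e. Gamma(7, 54.3).
Mode = (a−1)/b = 6/54.3 ≈ 0.110.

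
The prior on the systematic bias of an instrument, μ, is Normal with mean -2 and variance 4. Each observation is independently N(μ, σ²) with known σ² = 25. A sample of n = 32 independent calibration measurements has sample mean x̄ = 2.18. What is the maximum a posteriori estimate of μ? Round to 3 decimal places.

μ̂_MAP = 1.497

n = 32, x̄ = 2.18.
For a Normal prior and Normal likelihood with known variance, the posterior is Normal; its mode equals its mean, the precision-weighted average.
Prior precision 1/σ₀² = 1/4 = 0.25; data precision n/σ² = 32/25 = 1.28.
μ̂ = (0.25·(-2) + 1.28·2.18) / (0.25 + 1.28) = 2.2904/1.53 = 5726/3825 ≈ 1.497.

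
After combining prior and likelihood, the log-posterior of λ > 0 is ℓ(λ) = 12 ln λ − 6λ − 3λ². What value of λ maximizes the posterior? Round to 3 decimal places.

ℓ'(λ) = 12/λ − 6 − 6λ. Setting this to zero and multiplying by λ: 6λ² + 6λ − 12 = 0.
λ = (−6 + √(6² + 4·6·12)) / (2·6) = (−6 + √324) / 12 = (−6 + 18)/12 = 1.
ℓ''(λ) = −12/λ² − 6 < 0, confirming a maximum.

λ̂_MAP = 1.000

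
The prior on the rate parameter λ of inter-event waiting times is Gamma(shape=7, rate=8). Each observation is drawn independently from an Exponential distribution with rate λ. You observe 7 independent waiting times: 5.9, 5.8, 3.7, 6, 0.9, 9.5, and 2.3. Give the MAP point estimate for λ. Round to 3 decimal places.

The Exponential(rate=λ) likelihood is ∝ λ^n e^(−λΣtᵢ). Here n = 7 and Σtᵢ = 5.9 + 5.8 + 3.7 + 6 + 0.9 + 9.5 + 2.3 = 34.1.
Posterior ∝ λ^6e^(−8λ) · λ^7e^(−34.1λ) = λ^13e^(−42.1λ), i.e. Gamma(14, 42.1).
Mode = (a−1)/b = 13/42.1 ≈ 0.309.

λ̂_MAP = 0.309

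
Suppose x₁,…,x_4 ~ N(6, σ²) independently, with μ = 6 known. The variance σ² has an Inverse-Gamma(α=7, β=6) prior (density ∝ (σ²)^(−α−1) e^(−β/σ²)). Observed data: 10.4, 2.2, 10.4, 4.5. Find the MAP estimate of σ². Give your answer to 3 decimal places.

σ̂²_MAP = 3.371

Sum of squared deviations about the known mean: SS = (10.4−6)² + (2.2−6)² + (10.4−6)² + (4.5−6)² = 55.41.
The Normal likelihood contributes (σ²)^(−n/2) exp(−SS/(2σ²)), so the posterior is Inverse-Gamma(α + n/2, β + SS/2) = Inverse-Gamma(9, 33.705).
The mode of Inverse-Gamma(a, b) is b/(a+1) = 33.705/10 ≈ 3.371.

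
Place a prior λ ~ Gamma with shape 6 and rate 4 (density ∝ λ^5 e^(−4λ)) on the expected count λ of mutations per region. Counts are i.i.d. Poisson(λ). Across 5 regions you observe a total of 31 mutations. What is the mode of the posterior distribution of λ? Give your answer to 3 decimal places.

Σxᵢ = 31, n = 5.
Posterior ∝ λ^5e^(−4λ) · λ^31e^(−5λ) = λ^36e^(−9λ), i.e. Gamma(shape=37, rate=9).
The mode of a Gamma(a, b) with a ≥ 1 (shape–rate) is (a−1)/b = 36/9 ≈ 4.000.

λ̂_MAP = 4.000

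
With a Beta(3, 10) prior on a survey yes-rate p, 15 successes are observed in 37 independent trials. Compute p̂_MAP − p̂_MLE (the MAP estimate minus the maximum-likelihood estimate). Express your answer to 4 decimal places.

MAP − MLE = -0.0512

Posterior is Beta(18, 32); MAP = (18−1)/(50−2) = 17/48 ≈ 0.35417.
MLE ignores the prior: p̂_MLE = k/n = 15/37 ≈ 0.40541.
Difference = 17/48 − 15/37 = -91/1776 ≈ -0.0512.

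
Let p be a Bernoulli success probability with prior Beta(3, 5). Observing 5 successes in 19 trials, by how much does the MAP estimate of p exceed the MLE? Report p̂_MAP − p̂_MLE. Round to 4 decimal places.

MAP − MLE = 0.0168

Posterior is Beta(8, 19); MAP = (8−1)/(27−2) = 7/25 ≈ 0.28000.
MLE ignores the prior: p̂_MLE = k/n = 5/19 ≈ 0.26316.
Difference = 7/25 − 5/19 = 8/475 ≈ 0.0168.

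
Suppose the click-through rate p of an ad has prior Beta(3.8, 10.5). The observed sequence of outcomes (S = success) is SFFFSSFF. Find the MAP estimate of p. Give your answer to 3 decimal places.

Prior: Beta(3.8, 10.5).
Data: 3 successes in 8 trials (from the sequence). The binomial likelihood contributes p^3(1−p)^5, so the posterior is Beta(3.8+3, 10.5+5) = Beta(6.8, 15.5).
For Beta(a, b) with a, b > 1 the mode is (a−1)/(a+b−2) = 5.8/20.3 ≈ 0.286.

p̂_MAP = 0.286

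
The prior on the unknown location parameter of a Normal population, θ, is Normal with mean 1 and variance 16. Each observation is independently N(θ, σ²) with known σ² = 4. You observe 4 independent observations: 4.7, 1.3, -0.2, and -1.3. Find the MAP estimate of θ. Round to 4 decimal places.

n = 4; x̄ = (4.7 + 1.3 + (-0.2) + (-1.3))/4 = 4.5/4 = 1.125.
For a Normal prior and Normal likelihood with known variance, the posterior is Normal; its mode equals its mean, the precision-weighted average.
Prior precision 1/σ₀² = 1/16 = 0.0625; data precision n/σ² = 4/4 = 1.
θ̂ = (0.0625·1 + 1·1.125) / (0.0625 + 1) = 1.1875/1.0625 = 19/17 ≈ 1.1176.

θ̂_MAP = 1.1176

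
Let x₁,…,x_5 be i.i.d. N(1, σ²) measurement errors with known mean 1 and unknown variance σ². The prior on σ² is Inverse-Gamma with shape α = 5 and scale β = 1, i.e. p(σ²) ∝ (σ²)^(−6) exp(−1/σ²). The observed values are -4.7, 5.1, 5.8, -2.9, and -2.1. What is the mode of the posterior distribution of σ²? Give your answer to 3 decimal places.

Sum of squared deviations about the known mean: SS = (-4.7−1)² + (5.1−1)² + (5.8−1)² + (-2.9−1)² + (-2.1−1)² = 97.16.
The Normal likelihood contributes (σ²)^(−n/2) exp(−SS/(2σ²)), so the posterior is Inverse-Gamma(α + n/2, β + SS/2) = Inverse-Gamma(7.5, 49.58).
The mode of Inverse-Gamma(a, b) is b/(a+1) = 49.58/8.5 ≈ 5.833.

σ̂²_MAP = 5.833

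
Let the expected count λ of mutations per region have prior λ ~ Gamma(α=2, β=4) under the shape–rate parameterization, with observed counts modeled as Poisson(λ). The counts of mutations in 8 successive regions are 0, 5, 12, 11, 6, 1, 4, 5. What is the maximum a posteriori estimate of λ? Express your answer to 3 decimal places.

λ̂_MAP = 3.750

Σxᵢ = 0+5+12+11+6+1+4+5 = 44, with n = 8.
Posterior ∝ λe^(−4λ) · λ^44e^(−8λ) = λ^45e^(−12λ), i.e. Gamma(shape=46, rate=12).
The mode of a Gamma(a, b) with a ≥ 1 (shape–rate) is (a−1)/b = 45/12 ≈ 3.750.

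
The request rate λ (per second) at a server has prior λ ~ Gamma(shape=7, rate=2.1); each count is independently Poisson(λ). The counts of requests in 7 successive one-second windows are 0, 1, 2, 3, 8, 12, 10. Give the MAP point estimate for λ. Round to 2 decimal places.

Σxᵢ = 0+1+2+3+8+12+10 = 36, with n = 7.
Posterior ∝ λ^6e^(−2.1λ) · λ^36e^(−7λ) = λ^42e^(−9.1λ), i.e. Gamma(shape=43, rate=9.1).
The mode of a Gamma(a, b) with a ≥ 1 (shape–rate) is (a−1)/b = 42/9.1 ≈ 4.62.

λ̂_MAP = 4.62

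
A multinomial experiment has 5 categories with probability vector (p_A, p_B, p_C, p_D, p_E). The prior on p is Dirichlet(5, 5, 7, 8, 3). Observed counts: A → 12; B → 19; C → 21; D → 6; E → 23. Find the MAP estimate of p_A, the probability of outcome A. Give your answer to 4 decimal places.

MAP estimate of p_A = 0.1538

The posterior is Dirichlet(αᵢ + nᵢ) = Dirichlet(17, 24, 28, 14, 26).
For a Dirichlet(a₁,…,a_K) with all aᵢ > 1, the mode has j-th component (aⱼ − 1)/(Σaᵢ − K).
Here Σaᵢ = 109 and K = 5, so p_A = (17 − 1)/(109 − 5) = 16/104 ≈ 0.1538.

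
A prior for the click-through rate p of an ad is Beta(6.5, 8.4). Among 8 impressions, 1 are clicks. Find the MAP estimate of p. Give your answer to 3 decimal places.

p̂_MAP = 0.311

Prior: Beta(6.5, 8.4).
Data: 1 success in 8 trials. The binomial likelihood contributes p(1−p)^7, so the posterior is Beta(6.5+1, 8.4+7) = Beta(7.5, 15.4).
For Beta(a, b) with a, b > 1 the mode is (a−1)/(a+b−2) = 6.5/20.9 ≈ 0.311.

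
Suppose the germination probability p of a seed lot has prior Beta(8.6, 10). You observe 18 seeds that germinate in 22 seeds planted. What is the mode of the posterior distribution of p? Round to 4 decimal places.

p̂_MAP = 0.6632

Prior: Beta(8.6, 10).
Data: 18 successes in 22 trials. The binomial likelihood contributes p^18(1−p)^4, so the posterior is Beta(8.6+18, 10+4) = Beta(26.6, 14).
For Beta(a, b) with a, b > 1 the mode is (a−1)/(a+b−2) = 25.6/38.6 ≈ 0.6632.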